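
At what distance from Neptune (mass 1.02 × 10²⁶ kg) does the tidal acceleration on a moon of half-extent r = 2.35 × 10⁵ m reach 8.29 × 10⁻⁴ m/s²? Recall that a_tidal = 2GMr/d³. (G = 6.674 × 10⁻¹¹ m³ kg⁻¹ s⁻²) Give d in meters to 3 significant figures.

1.57 × 10⁸ m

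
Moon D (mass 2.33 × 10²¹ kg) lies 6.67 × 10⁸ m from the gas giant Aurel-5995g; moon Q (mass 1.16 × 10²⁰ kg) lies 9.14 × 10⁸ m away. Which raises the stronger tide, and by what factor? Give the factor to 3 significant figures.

The tide-raising term goes as M/d³ (the gradient of a 1/d² field).
Moon D: (2.33 × 10²¹) / (6.67 × 10⁸)³ = 7.852 × 10⁻⁶
Moon Q: (1.16 × 10²⁰) / (9.14 × 10⁸)³ = 1.519 × 10⁻⁷
Ratio (larger/smaller) = 51.7

Moon D, by a factor of ≈ 51.7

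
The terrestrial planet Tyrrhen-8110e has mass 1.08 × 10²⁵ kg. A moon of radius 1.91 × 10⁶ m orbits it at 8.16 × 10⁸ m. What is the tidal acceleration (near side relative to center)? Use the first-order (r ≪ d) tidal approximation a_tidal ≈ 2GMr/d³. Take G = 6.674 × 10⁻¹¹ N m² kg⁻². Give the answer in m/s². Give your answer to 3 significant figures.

5.07 × 10⁻⁶ m/s²

Since r ≪ d, expand the inverse-square field across one radius to get the leading 2GMr/d³ term.
a_tidal = 2GMr/d³
        = 2 × (6.674 × 10⁻¹¹) × (1.08 × 10²⁵) × (1.91 × 10⁶) / (8.16 × 10⁸)³
        = 5.07 × 10⁻⁶ m/s²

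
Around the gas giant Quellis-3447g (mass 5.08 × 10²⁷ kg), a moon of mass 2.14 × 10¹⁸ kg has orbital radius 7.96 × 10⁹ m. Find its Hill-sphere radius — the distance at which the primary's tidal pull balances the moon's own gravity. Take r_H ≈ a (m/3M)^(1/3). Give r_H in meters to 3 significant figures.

r_H ≈ a (m/3M)^(1/3)
    = (7.96 × 10⁹) × (2.14 × 10¹⁸ / (3 × 5.08 × 10²⁷))^(1/3)
    = 4.14 × 10⁶ m

4.14 × 10⁶ m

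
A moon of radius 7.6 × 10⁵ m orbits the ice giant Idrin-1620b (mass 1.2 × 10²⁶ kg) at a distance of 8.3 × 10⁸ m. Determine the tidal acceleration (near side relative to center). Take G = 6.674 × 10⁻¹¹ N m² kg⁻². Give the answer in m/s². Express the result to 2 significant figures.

2.1 × 10⁻⁵ m/s²

Δa = 2GMr/d³
   = 2 × (6.674 × 10⁻¹¹) × (1.2 × 10²⁶) × (7.6 × 10⁵) / (8.3 × 10⁸)³
   = 2.1 × 10⁻⁵ m/s²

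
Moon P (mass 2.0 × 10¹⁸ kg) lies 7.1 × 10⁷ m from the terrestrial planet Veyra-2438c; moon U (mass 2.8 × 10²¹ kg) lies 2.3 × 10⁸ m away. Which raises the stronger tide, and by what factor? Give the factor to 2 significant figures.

Moon U, by a factor of ≈ 41

Tidal stretch scales as M/d³; compute that for each body.
Moon P: (2.0 × 10¹⁸) / (7.1 × 10⁷)³ = 5.588 × 10⁻⁶
Moon U: (2.8 × 10²¹) / (2.3 × 10⁸)³ = 2.301 × 10⁻⁴
Ratio (larger/smaller) = 41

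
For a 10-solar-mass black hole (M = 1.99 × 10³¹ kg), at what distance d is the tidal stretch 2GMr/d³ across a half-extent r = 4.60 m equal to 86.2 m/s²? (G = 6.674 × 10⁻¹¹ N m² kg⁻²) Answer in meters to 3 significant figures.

2GMr/d³ = a_tidal  ⇒  d = (2GMr / a_tidal)^(1/3)
d = (2 × 6.674×10⁻¹¹ × (1.99 × 10³¹) × (4.60) / (86.2))^(1/3)
  = 5.21 × 10⁶ m

5.21 × 10⁶ m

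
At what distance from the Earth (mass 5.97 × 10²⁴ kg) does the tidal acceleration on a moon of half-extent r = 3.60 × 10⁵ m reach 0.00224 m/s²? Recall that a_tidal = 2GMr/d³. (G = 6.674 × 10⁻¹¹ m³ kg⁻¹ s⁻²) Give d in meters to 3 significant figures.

5.04 × 10⁷ m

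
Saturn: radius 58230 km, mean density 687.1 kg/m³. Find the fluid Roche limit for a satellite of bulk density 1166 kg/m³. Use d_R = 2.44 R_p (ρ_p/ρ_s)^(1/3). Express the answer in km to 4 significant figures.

d_R = 2.44 × 58230 km × (687.1/1166)^(1/3)
    = 1.191 × 10⁵ km

1.191 × 10⁵ km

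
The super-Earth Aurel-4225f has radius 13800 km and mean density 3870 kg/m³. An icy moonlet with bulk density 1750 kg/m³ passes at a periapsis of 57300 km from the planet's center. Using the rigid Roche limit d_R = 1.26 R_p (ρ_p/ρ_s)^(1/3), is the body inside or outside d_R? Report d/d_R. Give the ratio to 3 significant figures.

d_R = 1.26 × (13800 km) × (3870/1750)^(1/3) = 22650 km
d/d_R = (57300) / (22650) = 2.53
Since d/d_R > 1, the body is outside the Roche limit.

outside; d/d_R ≈ 2.53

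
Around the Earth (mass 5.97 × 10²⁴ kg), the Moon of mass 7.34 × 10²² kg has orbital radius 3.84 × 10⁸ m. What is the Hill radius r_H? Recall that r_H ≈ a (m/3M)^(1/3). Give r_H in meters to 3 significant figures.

6.15 × 10⁷ m

r_H ≈ a (m/3M)^(1/3)
    = (3.84 × 10⁸) × (7.34 × 10²² / (3 × 5.97 × 10²⁴))^(1/3)
    = 6.15 × 10⁷ m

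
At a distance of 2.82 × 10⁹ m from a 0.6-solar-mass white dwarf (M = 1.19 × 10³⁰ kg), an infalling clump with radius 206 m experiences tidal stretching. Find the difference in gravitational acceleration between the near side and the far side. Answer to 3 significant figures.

The field gradient is 2GM/d³; across the full diameter 2r the difference is 4GMr/d³.
Δa = 4GMr/d³
   = 4 × (6.674 × 10⁻¹¹) × (1.19 × 10³⁰) × (206) / (2.82 × 10⁹)³
   = 2.92 × 10⁻⁶ m/s²

2.92 × 10⁻⁶ m/s²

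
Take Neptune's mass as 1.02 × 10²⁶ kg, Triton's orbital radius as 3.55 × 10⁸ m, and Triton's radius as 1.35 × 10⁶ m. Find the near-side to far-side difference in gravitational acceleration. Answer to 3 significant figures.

a_tidal = 4GMr/d³
        = 4 × (6.674 × 10⁻¹¹) × (1.02 × 10²⁶) × (1.35 × 10⁶) / (3.55 × 10⁸)³
        = 8.22 × 10⁻⁴ m/s²

8.22 × 10⁻⁴ m/s²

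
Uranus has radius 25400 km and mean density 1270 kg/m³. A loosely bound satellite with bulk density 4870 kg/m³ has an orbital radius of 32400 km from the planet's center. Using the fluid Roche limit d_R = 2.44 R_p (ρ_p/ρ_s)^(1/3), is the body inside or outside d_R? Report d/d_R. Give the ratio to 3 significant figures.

inside; d/d_R ≈ 0.818

d_R = 2.44 × (25400 km) × (1270/4870)^(1/3) = 39600 km
d/d_R = (32400) / (39600) = 0.818
Since d/d_R < 1, the body is inside the Roche limit.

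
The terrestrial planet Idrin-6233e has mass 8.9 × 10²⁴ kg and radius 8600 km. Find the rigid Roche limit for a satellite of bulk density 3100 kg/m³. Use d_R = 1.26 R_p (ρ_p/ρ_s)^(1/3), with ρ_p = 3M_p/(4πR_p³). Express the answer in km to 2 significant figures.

11000 km

ρ_p = 3M_p/(4πR_p³) = 3 × (8.9 × 10²⁴) / (4π × (8.6 × 10⁶ m)³) = 3300 kg/m³
d_R = 1.26 × 8600 km × (3300/3100)^(1/3)
    = 11000 km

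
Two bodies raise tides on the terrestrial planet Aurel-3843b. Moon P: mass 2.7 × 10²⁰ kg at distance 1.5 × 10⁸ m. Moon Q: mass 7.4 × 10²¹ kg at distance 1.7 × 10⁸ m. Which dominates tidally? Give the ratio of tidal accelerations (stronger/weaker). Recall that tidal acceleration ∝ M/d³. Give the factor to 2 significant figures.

Tidal acceleration ∝ M/d³, so compare M/d³ for each.
Moon P: (2.7 × 10²⁰) / (1.5 × 10⁸)³ = 8.000 × 10⁻⁵
Moon Q: (7.4 × 10²¹) / (1.7 × 10⁸)³ = 1.506 × 10⁻³
Ratio (larger/smaller) = 19

Moon Q, by a factor of ≈ 19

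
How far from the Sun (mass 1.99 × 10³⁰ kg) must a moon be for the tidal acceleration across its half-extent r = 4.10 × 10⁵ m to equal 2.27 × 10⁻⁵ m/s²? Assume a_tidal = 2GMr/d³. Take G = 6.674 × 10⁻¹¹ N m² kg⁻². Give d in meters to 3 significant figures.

2GMr/d³ = a_tidal  ⇒  d = (2GMr / a_tidal)^(1/3)
d = (2 × 6.674×10⁻¹¹ × (1.99 × 10³⁰) × (4.10 × 10⁵) / (2.27 × 10⁻⁵))^(1/3)
  = 1.69 × 10¹⁰ m

1.69 × 10¹⁰ m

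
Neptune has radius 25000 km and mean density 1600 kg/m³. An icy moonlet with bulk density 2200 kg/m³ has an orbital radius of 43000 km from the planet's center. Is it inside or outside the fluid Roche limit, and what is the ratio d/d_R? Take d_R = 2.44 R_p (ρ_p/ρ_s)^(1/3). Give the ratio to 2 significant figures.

inside; d/d_R ≈ 0.78

d_R = 2.44 × (25000 km) × (1600/2200)^(1/3) = 54860 km
d/d_R = (43000) / (54860) = 0.78
Since d/d_R < 1, the body is inside the Roche limit.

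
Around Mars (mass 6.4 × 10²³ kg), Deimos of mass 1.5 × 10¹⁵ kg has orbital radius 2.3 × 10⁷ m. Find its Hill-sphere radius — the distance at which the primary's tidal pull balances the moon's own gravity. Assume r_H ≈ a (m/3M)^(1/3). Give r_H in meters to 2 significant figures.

2.1 × 10⁴ m

r_H ≈ a (m/3M)^(1/3)
    = (2.3 × 10⁷) × (1.5 × 10¹⁵ / (3 × 6.4 × 10²³))^(1/3)
    = 2.1 × 10⁴ m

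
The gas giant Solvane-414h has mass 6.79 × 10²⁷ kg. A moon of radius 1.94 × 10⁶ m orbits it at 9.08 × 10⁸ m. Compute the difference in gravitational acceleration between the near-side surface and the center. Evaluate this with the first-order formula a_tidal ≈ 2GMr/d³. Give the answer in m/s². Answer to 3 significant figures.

Δa = 2GMr/d³
   = 2 × (6.674 × 10⁻¹¹) × (6.79 × 10²⁷) × (1.94 × 10⁶) / (9.08 × 10⁸)³
   = 2.35 × 10⁻³ m/s²

2.35 × 10⁻³ m/s²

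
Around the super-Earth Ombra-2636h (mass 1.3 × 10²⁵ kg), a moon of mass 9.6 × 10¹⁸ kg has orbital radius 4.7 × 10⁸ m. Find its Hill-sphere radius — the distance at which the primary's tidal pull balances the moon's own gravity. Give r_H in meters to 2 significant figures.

r_H ≈ a (m/3M)^(1/3)
    = (4.7 × 10⁸) × (9.6 × 10¹⁸ / (3 × 1.3 × 10²⁵))^(1/3)
    = 2.9 × 10⁶ m

2.9 × 10⁶ m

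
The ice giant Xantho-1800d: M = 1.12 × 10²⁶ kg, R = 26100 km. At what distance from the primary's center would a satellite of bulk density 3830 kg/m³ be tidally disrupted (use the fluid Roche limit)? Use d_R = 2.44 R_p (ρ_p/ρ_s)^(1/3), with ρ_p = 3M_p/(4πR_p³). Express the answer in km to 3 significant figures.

ρ_p = 3M_p/(4πR_p³) = 3 × (1.12 × 10²⁶) / (4π × (2.61 × 10⁷ m)³) = 1500 kg/m³
d_R = 2.44 × 26100 km × (1500/3830)^(1/3)
    = 46600 km

46600 km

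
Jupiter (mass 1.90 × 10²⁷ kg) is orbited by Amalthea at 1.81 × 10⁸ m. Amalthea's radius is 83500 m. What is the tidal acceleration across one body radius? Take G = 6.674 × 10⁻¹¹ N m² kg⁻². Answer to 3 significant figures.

3.57 × 10⁻³ m/s²

The tidal stretch is the gradient of GM/d² times the body's extent r, hence the 1/d³ dependence.
Δg = 2GMr/d³
   = 2 × (6.674 × 10⁻¹¹) × (1.90 × 10²⁷) × (83500) / (1.81 × 10⁸)³
   = 3.57 × 10⁻³ m/s²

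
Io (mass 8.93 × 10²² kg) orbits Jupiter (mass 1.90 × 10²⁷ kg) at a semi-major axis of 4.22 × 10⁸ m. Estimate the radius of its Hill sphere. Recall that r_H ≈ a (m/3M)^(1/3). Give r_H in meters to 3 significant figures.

1.06 × 10⁷ m

r_H ≈ a (m/3M)^(1/3)
    = (4.22 × 10⁸) × (8.93 × 10²² / (3 × 1.90 × 10²⁷))^(1/3)
    = 1.06 × 10⁷ m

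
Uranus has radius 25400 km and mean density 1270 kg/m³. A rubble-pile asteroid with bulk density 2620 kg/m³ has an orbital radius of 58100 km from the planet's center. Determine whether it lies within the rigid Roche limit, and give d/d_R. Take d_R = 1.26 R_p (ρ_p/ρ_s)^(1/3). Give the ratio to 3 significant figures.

d_R = 1.26 × (25400 km) × (1270/2620)^(1/3) = 25140 km
d/d_R = (58100) / (25140) = 2.31
Since d/d_R > 1, the body is outside the Roche limit.

outside; d/d_R ≈ 2.31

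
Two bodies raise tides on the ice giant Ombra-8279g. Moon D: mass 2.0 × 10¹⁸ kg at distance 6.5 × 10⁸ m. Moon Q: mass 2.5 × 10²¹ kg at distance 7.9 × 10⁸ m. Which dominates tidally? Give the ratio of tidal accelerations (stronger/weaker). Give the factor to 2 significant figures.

Tidal acceleration ∝ M/d³, so compare M/d³ for each.
Moon D: (2.0 × 10¹⁸) / (6.5 × 10⁸)³ = 7.283 × 10⁻⁹
Moon Q: (2.5 × 10²¹) / (7.9 × 10⁸)³ = 5.071 × 10⁻⁶
Ratio (larger/smaller) = 700

Moon Q, by a factor of ≈ 700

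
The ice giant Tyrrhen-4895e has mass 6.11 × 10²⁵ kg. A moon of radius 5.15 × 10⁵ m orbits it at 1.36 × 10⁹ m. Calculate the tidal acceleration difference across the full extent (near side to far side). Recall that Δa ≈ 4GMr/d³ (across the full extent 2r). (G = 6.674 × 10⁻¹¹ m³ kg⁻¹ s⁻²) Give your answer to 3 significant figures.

Δa = 4GMr/d³
   = 4 × (6.674 × 10⁻¹¹) × (6.11 × 10²⁵) × (5.15 × 10⁵) / (1.36 × 10⁹)³
   = 3.34 × 10⁻⁶ m/s²

3.34 × 10⁻⁶ m/s²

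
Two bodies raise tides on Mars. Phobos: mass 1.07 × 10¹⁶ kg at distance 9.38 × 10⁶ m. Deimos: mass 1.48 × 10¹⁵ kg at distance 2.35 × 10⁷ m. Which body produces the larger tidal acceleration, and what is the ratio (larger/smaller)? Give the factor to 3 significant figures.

Phobos, by a factor of ≈ 114

Tidal acceleration ∝ M/d³, so compare M/d³ for each.
Phobos: (1.07 × 10¹⁶) / (9.38 × 10⁶)³ = 1.297 × 10⁻⁵
Deimos: (1.48 × 10¹⁵) / (2.35 × 10⁷)³ = 1.140 × 10⁻⁷
Ratio (larger/smaller) = 114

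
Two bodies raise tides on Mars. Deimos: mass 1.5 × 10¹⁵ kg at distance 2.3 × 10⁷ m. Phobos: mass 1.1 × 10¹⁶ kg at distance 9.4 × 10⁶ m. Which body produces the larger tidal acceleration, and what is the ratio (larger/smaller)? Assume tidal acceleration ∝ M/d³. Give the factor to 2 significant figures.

Phobos, by a factor of ≈ 110

Compare M/d³ for the two perturbers:
Deimos: (1.5 × 10¹⁵) / (2.3 × 10⁷)³ = 1.233 × 10⁻⁷
Phobos: (1.1 × 10¹⁶) / (9.4 × 10⁶)³ = 1.324 × 10⁻⁵
Ratio (larger/smaller) = 110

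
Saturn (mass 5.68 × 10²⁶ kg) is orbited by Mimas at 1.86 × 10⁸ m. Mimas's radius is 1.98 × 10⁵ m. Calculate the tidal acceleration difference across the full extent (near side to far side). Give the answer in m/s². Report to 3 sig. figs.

4.67 × 10⁻³ m/s²

Δa = 4GMr/d³
   = 4 × (6.674 × 10⁻¹¹) × (5.68 × 10²⁶) × (1.98 × 10⁵) / (1.86 × 10⁸)³
   = 4.67 × 10⁻³ m/s²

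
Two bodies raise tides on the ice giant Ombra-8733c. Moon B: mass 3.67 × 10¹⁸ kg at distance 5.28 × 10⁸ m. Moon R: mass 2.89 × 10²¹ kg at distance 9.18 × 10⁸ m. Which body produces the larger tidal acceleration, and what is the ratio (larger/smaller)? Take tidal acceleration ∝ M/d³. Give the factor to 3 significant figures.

Moon R, by a factor of ≈ 150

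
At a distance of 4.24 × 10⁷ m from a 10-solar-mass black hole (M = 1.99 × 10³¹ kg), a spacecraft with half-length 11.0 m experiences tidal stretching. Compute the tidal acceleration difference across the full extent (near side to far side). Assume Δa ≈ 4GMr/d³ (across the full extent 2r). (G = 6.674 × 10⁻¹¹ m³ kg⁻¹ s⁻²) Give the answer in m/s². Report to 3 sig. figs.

7.67 × 10⁻¹ m/s²

Δa = 4GMr/d³
   = 4 × (6.674 × 10⁻¹¹) × (1.99 × 10³¹) × (11.0) / (4.24 × 10⁷)³
   = 7.67 × 10⁻¹ m/s²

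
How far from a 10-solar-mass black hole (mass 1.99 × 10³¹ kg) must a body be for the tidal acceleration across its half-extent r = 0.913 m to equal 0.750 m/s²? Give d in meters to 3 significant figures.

1.48 × 10⁷ m

2GMr/d³ = a_tidal  ⇒  d = (2GMr / a_tidal)^(1/3)
d = (2 × 6.674×10⁻¹¹ × (1.99 × 10³¹) × (0.913) / (0.750))^(1/3)
  = 1.48 × 10⁷ m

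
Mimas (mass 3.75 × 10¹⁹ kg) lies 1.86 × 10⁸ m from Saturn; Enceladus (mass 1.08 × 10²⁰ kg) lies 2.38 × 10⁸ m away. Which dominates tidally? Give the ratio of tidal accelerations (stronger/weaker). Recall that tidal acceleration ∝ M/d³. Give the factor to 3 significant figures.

Enceladus, by a factor of ≈ 1.37

Tidal stretch scales as M/d³; compute that for each body.
Mimas: (3.75 × 10¹⁹) / (1.86 × 10⁸)³ = 5.828 × 10⁻⁶
Enceladus: (1.08 × 10²⁰) / (2.38 × 10⁸)³ = 8.011 × 10⁻⁶
Ratio (larger/smaller) = 1.37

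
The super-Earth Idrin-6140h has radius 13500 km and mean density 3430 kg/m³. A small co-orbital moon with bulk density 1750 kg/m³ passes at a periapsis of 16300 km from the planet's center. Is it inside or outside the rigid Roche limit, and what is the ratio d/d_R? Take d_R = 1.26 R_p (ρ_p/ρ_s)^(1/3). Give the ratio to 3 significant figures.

inside; d/d_R ≈ 0.766

d_R = 1.26 × (13500 km) × (3430/1750)^(1/3) = 21290 km
d/d_R = (16300) / (21290) = 0.766
Since d/d_R < 1, the body is inside the Roche limit.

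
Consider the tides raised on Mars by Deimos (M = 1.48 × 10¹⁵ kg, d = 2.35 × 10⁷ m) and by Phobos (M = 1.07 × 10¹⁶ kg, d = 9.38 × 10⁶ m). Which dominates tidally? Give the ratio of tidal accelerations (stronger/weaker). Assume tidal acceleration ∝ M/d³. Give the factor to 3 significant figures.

Phobos, by a factor of ≈ 114

The tide-raising term goes as M/d³ (the gradient of a 1/d² field).
Deimos: (1.48 × 10¹⁵) / (2.35 × 10⁷)³ = 1.140 × 10⁻⁷
Phobos: (1.07 × 10¹⁶) / (9.38 × 10⁶)³ = 1.297 × 10⁻⁵
Ratio (larger/smaller) = 114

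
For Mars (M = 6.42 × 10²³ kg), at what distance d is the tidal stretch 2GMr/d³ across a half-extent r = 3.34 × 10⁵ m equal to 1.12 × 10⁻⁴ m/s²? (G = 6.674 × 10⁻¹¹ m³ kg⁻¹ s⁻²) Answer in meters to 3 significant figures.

6.35 × 10⁷ m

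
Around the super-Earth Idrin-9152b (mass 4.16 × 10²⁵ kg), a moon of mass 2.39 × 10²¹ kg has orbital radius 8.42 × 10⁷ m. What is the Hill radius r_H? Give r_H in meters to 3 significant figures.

r_H ≈ a (m/3M)^(1/3)
    = (8.42 × 10⁷) × (2.39 × 10²¹ / (3 × 4.16 × 10²⁵))^(1/3)
    = 2.25 × 10⁶ m

2.25 × 10⁶ m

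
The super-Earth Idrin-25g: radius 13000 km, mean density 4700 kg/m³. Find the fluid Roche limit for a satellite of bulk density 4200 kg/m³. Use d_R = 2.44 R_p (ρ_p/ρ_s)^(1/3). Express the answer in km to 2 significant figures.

d_R = 2.44 × 13000 km × (4700/4200)^(1/3)
    = 33000 km

33000 km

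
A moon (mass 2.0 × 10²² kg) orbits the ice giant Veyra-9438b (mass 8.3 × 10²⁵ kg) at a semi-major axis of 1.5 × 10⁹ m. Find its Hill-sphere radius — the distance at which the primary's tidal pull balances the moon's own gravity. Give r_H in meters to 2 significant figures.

6.5 × 10⁷ m

r_H ≈ a (m/3M)^(1/3)
    = (1.5 × 10⁹) × (2.0 × 10²² / (3 × 8.3 × 10²⁵))^(1/3)
    = 6.5 × 10⁷ m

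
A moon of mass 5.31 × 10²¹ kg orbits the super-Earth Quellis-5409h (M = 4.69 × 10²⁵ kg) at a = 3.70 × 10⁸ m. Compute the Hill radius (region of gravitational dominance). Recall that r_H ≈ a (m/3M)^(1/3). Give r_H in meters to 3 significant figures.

1.24 × 10⁷ m

r_H ≈ a (m/3M)^(1/3)
    = (3.70 × 10⁸) × (5.31 × 10²¹ / (3 × 4.69 × 10²⁵))^(1/3)
    = 1.24 × 10⁷ m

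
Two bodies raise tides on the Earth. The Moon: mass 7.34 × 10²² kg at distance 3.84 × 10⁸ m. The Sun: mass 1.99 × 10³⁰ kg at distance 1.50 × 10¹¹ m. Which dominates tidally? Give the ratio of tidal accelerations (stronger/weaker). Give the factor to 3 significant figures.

The Moon, by a factor of ≈ 2.20

Compare M/d³ for the two perturbers:
The Moon: (7.34 × 10²²) / (3.84 × 10⁸)³ = 1.296 × 10⁻³
The Sun: (1.99 × 10³⁰) / (1.50 × 10¹¹)³ = 5.896 × 10⁻⁴
Ratio (larger/smaller) = 2.20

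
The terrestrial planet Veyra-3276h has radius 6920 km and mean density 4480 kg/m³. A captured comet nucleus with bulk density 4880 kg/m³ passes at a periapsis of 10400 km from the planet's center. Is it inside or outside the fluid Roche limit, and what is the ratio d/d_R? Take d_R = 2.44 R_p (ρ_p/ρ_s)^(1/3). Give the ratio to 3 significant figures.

inside; d/d_R ≈ 0.634

d_R = 2.44 × (6920 km) × (4480/4880)^(1/3) = 16410 km
d/d_R = (10400) / (16410) = 0.634
Since d/d_R < 1, the body is inside the Roche limit.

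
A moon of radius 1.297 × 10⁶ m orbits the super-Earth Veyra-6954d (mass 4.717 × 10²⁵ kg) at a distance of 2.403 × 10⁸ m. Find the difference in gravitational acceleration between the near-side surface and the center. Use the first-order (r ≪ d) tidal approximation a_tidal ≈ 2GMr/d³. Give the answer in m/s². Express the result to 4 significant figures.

5.885 × 10⁻⁴ m/s²

Δg = 2GMr/d³
   = 2 × (6.674 × 10⁻¹¹) × (4.717 × 10²⁵) × (1.297 × 10⁶) / (2.403 × 10⁸)³
   = 5.885 × 10⁻⁴ m/s²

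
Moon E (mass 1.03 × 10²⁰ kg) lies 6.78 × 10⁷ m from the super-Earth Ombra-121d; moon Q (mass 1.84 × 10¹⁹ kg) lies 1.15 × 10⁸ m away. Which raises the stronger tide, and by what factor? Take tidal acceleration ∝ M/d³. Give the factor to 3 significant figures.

Moon E, by a factor of ≈ 27.3

The tide-raising term goes as M/d³ (the gradient of a 1/d² field).
Moon E: (1.03 × 10²⁰) / (6.78 × 10⁷)³ = 3.305 × 10⁻⁴
Moon Q: (1.84 × 10¹⁹) / (1.15 × 10⁸)³ = 1.210 × 10⁻⁵
Ratio (larger/smaller) = 27.3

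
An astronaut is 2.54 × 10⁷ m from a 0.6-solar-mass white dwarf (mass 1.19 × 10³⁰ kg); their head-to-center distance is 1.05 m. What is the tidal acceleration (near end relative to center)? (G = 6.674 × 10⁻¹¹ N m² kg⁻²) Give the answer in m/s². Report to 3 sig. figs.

The tidal stretch is the gradient of GM/d² times the body's extent r, hence the 1/d³ dependence.
a_tidal = 2GMr/d³
        = 2 × (6.674 × 10⁻¹¹) × (1.19 × 10³⁰) × (1.05) / (2.54 × 10⁷)³
        = 1.02 × 10⁻² m/s²

1.02 × 10⁻² m/s²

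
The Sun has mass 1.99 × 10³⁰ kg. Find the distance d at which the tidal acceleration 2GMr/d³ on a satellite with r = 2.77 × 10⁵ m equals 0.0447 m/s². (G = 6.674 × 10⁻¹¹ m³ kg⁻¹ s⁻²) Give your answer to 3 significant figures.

2GMr/d³ = a_tidal  ⇒  d = (2GMr / a_tidal)^(1/3)
d = (2 × 6.674×10⁻¹¹ × (1.99 × 10³⁰) × (2.77 × 10⁵) / (0.0447))^(1/3)
  = 1.18 × 10⁹ m

1.18 × 10⁹ m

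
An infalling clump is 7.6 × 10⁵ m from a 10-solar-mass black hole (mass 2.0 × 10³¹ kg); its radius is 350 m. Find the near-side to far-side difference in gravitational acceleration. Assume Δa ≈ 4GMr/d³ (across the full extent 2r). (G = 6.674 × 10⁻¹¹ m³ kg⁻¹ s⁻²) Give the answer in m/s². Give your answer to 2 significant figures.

The field gradient is 2GM/d³; across the full diameter 2r the difference is 4GMr/d³.
a_tidal = 4GMr/d³
        = 4 × (6.674 × 10⁻¹¹) × (2.0 × 10³¹) × (350) / (7.6 × 10⁵)³
        = 4.3 × 10⁶ m/s²

4.3 × 10⁶ m/s²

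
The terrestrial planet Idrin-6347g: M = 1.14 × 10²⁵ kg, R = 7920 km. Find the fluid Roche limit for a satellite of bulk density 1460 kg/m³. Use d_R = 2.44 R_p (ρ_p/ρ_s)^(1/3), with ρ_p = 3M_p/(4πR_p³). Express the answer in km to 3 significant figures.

ρ_p = 3M_p/(4πR_p³) = 3 × (1.14 × 10²⁵) / (4π × (7.92 × 10⁶ m)³) = 5480 kg/m³
d_R = 2.44 × 7920 km × (5480/1460)^(1/3)
    = 30000 km

30000 km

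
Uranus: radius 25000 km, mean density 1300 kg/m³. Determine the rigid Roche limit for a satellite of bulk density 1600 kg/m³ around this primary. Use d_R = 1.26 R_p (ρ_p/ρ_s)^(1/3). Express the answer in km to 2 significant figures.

d_R = 1.26 × 25000 km × (1300/1600)^(1/3)
    = 29000 km

29000 km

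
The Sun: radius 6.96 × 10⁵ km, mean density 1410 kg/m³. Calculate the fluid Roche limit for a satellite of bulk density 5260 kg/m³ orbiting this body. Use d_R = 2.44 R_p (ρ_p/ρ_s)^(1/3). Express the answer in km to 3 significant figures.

1.09 × 10⁶ km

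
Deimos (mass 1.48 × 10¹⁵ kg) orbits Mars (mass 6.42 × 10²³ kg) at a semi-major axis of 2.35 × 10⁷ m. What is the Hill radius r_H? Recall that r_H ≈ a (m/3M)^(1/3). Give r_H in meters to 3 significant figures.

2.15 × 10⁴ m

r_H ≈ a (m/3M)^(1/3)
    = (2.35 × 10⁷) × (1.48 × 10¹⁵ / (3 × 6.42 × 10²³))^(1/3)
    = 2.15 × 10⁴ m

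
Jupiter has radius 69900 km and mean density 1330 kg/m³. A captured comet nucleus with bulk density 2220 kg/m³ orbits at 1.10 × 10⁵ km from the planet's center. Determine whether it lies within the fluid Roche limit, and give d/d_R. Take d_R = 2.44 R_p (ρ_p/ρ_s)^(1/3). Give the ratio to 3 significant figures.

inside; d/d_R ≈ 0.765

d_R = 2.44 × (69900 km) × (1330/2220)^(1/3) = 1.438 × 10⁵ km
d/d_R = (1.10 × 10⁵) / (1.438 × 10⁵) = 0.765
Since d/d_R < 1, the body is inside the Roche limit.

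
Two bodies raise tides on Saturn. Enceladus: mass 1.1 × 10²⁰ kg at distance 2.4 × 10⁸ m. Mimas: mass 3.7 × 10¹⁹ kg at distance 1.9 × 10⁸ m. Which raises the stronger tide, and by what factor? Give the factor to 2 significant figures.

Enceladus, by a factor of ≈ 1.5

The tide-raising term goes as M/d³ (the gradient of a 1/d² field).
Enceladus: (1.1 × 10²⁰) / (2.4 × 10⁸)³ = 7.957 × 10⁻⁶
Mimas: (3.7 × 10¹⁹) / (1.9 × 10⁸)³ = 5.394 × 10⁻⁶
Ratio (larger/smaller) = 1.5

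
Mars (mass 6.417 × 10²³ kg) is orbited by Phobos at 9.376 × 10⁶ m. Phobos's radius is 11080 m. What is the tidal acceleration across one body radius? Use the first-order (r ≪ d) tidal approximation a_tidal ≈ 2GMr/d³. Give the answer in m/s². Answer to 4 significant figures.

1.151 × 10⁻³ m/s²

a_tidal = 2GMr/d³
        = 2 × (6.674 × 10⁻¹¹) × (6.417 × 10²³) × (11080) / (9.376 × 10⁶)³
        = 1.151 × 10⁻³ m/s²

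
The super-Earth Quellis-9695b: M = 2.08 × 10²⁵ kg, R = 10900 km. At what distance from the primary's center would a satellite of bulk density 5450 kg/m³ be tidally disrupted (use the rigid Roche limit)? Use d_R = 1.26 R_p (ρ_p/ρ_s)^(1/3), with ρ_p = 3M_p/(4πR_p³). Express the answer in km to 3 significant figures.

ρ_p = 3M_p/(4πR_p³) = 3 × (2.08 × 10²⁵) / (4π × (1.09 × 10⁷ m)³) = 3830 kg/m³
d_R = 1.26 × 10900 km × (3830/5450)^(1/3)
    = 12200 km

12200 km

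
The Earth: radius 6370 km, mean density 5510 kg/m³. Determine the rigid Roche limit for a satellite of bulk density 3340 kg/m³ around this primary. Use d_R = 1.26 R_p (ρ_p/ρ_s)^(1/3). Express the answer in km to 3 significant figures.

9480 km

d_R = 1.26 × 6370 km × (5510/3340)^(1/3)
    = 9480 km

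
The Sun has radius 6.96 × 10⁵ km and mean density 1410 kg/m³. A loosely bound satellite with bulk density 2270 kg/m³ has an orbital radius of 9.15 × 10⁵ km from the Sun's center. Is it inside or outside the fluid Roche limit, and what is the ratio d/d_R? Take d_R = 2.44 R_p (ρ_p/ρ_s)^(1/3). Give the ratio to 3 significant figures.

d_R = 2.44 × (6.96 × 10⁵ km) × (1410/2270)^(1/3) = 1.449 × 10⁶ km
d/d_R = (9.15 × 10⁵) / (1.449 × 10⁶) = 0.631
Since d/d_R < 1, the body is inside the Roche limit.

inside; d/d_R ≈ 0.631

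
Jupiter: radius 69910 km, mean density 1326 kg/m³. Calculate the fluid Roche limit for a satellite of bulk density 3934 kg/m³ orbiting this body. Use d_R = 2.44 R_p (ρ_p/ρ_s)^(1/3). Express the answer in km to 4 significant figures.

d_R = 2.44 × 69910 km × (1326/3934)^(1/3)
    = 1.187 × 10⁵ km

1.187 × 10⁵ km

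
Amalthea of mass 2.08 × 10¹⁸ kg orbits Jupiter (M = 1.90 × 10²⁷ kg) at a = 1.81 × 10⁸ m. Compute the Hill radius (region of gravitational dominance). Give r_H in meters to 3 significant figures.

r_H ≈ a (m/3M)^(1/3)
    = (1.81 × 10⁸) × (2.08 × 10¹⁸ / (3 × 1.90 × 10²⁷))^(1/3)
    = 1.29 × 10⁵ m

1.29 × 10⁵ m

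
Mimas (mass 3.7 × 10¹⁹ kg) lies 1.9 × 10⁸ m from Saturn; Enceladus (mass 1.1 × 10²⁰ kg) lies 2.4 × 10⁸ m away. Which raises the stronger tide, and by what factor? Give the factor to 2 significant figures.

Tidal acceleration ∝ M/d³, so compare M/d³ for each.
Mimas: (3.7 × 10¹⁹) / (1.9 × 10⁸)³ = 5.394 × 10⁻⁶
Enceladus: (1.1 × 10²⁰) / (2.4 × 10⁸)³ = 7.957 × 10⁻⁶
Ratio (larger/smaller) = 1.5

Enceladus, by a factor of ≈ 1.5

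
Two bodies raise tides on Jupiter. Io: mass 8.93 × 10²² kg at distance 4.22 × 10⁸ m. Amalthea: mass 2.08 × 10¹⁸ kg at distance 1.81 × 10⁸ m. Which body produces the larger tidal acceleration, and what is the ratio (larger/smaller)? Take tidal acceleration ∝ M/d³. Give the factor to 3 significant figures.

Io, by a factor of ≈ 3390

Tidal stretch scales as M/d³; compute that for each body.
Io: (8.93 × 10²²) / (4.22 × 10⁸)³ = 1.188 × 10⁻³
Amalthea: (2.08 × 10¹⁸) / (1.81 × 10⁸)³ = 3.508 × 10⁻⁷
Ratio (larger/smaller) = 3390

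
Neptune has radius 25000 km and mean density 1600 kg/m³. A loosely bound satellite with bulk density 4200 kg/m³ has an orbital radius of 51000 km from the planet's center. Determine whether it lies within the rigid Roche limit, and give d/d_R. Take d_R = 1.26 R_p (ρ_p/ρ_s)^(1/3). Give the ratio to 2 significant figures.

outside; d/d_R ≈ 2.2

d_R = 1.26 × (25000 km) × (1600/4200)^(1/3) = 22830 km
d/d_R = (51000) / (22830) = 2.2
Since d/d_R > 1, the body is outside the Roche limit.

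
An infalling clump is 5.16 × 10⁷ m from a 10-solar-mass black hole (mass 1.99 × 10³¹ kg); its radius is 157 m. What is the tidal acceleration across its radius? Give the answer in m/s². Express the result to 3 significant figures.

3.04 m/s²

a_tidal = 2GMr/d³
        = 2 × (6.674 × 10⁻¹¹) × (1.99 × 10³¹) × (157) / (5.16 × 10⁷)³
        = 3.04 m/s²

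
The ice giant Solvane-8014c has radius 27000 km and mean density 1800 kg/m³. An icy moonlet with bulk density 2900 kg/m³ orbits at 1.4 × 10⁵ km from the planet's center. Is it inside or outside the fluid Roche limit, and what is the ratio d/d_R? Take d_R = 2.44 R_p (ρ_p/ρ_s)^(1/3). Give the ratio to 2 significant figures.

outside; d/d_R ≈ 2.5

d_R = 2.44 × (27000 km) × (1800/2900)^(1/3) = 56200 km
d/d_R = (1.4 × 10⁵) / (56200) = 2.5
Since d/d_R > 1, the body is outside the Roche limit.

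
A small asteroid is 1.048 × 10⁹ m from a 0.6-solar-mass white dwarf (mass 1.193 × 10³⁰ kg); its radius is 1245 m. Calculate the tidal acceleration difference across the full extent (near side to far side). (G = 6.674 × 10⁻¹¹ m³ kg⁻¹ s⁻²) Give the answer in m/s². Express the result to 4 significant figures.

3.445 × 10⁻⁴ m/s²

Δa = 4GMr/d³
   = 4 × (6.674 × 10⁻¹¹) × (1.193 × 10³⁰) × (1245) / (1.048 × 10⁹)³
   = 3.445 × 10⁻⁴ m/s²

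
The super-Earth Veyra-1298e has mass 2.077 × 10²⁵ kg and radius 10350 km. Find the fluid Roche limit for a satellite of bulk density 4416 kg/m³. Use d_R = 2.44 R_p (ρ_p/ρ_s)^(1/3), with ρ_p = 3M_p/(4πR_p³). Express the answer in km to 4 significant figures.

25360 km

ρ_p = 3M_p/(4πR_p³) = 3 × (2.077 × 10²⁵) / (4π × (1.035 × 10⁷ m)³) = 4472 kg/m³
d_R = 2.44 × 10350 km × (4472/4416)^(1/3)
    = 25360 km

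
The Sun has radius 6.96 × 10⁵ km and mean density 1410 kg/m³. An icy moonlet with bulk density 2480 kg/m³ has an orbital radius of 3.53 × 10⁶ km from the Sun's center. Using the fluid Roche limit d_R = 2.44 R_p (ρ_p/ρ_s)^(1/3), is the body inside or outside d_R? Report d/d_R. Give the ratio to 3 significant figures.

outside; d/d_R ≈ 2.51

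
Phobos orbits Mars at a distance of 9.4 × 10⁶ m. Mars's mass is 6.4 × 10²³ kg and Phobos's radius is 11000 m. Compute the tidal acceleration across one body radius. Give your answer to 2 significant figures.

1.1 × 10⁻³ m/s²

Δa = 2GMr/d³
   = 2 × (6.674 × 10⁻¹¹) × (6.4 × 10²³) × (11000) / (9.4 × 10⁶)³
   = 1.1 × 10⁻³ m/s²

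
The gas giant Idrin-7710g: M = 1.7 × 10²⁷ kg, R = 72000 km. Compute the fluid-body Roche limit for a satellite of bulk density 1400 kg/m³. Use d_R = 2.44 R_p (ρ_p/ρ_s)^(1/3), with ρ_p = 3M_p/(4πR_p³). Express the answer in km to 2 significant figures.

1.6 × 10⁵ km

ρ_p = 3M_p/(4πR_p³) = 3 × (1.7 × 10²⁷) / (4π × (7.2 × 10⁷ m)³) = 1100 kg/m³
d_R = 2.44 × 72000 km × (1100/1400)^(1/3)
    = 1.6 × 10⁵ km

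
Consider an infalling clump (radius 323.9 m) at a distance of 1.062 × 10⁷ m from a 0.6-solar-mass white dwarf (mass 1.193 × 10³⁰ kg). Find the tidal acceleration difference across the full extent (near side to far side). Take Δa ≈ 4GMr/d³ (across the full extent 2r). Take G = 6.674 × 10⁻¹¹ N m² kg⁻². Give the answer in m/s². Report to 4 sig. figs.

Near-to-far spans 2r, so the tidal difference is twice the near-to-center value: 4GMr/d³.
Δg = 4GMr/d³
   = 4 × (6.674 × 10⁻¹¹) × (1.193 × 10³⁰) × (323.9) / (1.062 × 10⁷)³
   = 8.612 × 10¹ m/s²

8.612 × 10¹ m/s²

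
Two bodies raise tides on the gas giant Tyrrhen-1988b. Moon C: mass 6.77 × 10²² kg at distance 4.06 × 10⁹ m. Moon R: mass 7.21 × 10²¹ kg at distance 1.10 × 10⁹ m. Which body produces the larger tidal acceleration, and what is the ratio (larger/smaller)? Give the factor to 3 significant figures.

Tidal stretch scales as M/d³; compute that for each body.
Moon C: (6.77 × 10²²) / (4.06 × 10⁹)³ = 1.012 × 10⁻⁶
Moon R: (7.21 × 10²¹) / (1.10 × 10⁹)³ = 5.417 × 10⁻⁶
Ratio (larger/smaller) = 5.35

Moon R, by a factor of ≈ 5.35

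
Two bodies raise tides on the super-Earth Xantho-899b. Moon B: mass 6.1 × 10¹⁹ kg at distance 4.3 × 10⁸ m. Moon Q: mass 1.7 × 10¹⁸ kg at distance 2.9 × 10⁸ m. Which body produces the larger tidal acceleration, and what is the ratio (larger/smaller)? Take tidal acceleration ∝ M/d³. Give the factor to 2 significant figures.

Tidal acceleration ∝ M/d³, so compare M/d³ for each.
Moon B: (6.1 × 10¹⁹) / (4.3 × 10⁸)³ = 7.672 × 10⁻⁷
Moon Q: (1.7 × 10¹⁸) / (2.9 × 10⁸)³ = 6.970 × 10⁻⁸
Ratio (larger/smaller) = 11

Moon B, by a factor of ≈ 11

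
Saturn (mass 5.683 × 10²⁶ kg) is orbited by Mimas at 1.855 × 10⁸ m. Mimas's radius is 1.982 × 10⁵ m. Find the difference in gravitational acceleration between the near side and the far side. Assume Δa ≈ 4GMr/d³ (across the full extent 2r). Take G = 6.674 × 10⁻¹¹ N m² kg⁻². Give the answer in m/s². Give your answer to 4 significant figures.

Differencing GM/(d−r)² and GM/(d+r)² to first order in r/d gives 4GMr/d³.
a_tidal = 4GMr/d³
        = 4 × (6.674 × 10⁻¹¹) × (5.683 × 10²⁶) × (1.982 × 10⁵) / (1.855 × 10⁸)³
        = 4.711 × 10⁻³ m/s²

4.711 × 10⁻³ m/s²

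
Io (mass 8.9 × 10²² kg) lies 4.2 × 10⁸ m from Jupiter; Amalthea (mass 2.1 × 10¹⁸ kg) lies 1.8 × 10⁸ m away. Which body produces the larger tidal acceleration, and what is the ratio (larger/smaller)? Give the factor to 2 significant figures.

Tidal acceleration ∝ M/d³, so compare M/d³ for each.
Io: (8.9 × 10²²) / (4.2 × 10⁸)³ = 1.201 × 10⁻³
Amalthea: (2.1 × 10¹⁸) / (1.8 × 10⁸)³ = 3.601 × 10⁻⁷
Ratio (larger/smaller) = 3300

Io, by a factor of ≈ 3300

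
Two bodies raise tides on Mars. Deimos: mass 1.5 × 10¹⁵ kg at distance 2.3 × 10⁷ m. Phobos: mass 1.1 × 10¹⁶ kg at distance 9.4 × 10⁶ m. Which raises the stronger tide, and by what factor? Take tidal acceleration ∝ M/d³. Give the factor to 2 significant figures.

Phobos, by a factor of ≈ 110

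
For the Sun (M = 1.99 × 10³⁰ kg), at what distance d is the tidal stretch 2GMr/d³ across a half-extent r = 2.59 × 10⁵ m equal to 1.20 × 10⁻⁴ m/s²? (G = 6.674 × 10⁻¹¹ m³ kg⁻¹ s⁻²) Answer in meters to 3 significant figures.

2GMr/d³ = a_tidal  ⇒  d = (2GMr / a_tidal)^(1/3)
d = (2 × 6.674×10⁻¹¹ × (1.99 × 10³⁰) × (2.59 × 10⁵) / (1.20 × 10⁻⁴))^(1/3)
  = 8.31 × 10⁹ m

8.31 × 10⁹ m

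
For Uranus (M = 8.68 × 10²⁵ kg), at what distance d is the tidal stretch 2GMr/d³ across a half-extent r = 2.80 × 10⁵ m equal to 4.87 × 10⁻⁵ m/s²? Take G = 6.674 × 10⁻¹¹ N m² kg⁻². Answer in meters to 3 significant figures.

2GMr/d³ = a_tidal  ⇒  d = (2GMr / a_tidal)^(1/3)
d = (2 × 6.674×10⁻¹¹ × (8.68 × 10²⁵) × (2.80 × 10⁵) / (4.87 × 10⁻⁵))^(1/3)
  = 4.05 × 10⁸ m

4.05 × 10⁸ m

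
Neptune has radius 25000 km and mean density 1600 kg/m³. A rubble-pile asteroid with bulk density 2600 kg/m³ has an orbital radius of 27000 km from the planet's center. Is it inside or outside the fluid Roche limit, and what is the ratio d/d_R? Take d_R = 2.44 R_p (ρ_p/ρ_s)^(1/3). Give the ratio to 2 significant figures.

inside; d/d_R ≈ 0.52

d_R = 2.44 × (25000 km) × (1600/2600)^(1/3) = 51890 km
d/d_R = (27000) / (51890) = 0.52
Since d/d_R < 1, the body is inside the Roche limit.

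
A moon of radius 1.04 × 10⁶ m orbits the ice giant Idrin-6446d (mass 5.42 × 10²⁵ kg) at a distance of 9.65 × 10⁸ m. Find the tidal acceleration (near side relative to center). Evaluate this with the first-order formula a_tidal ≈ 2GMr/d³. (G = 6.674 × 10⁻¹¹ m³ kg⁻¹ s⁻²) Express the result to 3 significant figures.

Δa = 2GMr/d³
   = 2 × (6.674 × 10⁻¹¹) × (5.42 × 10²⁵) × (1.04 × 10⁶) / (9.65 × 10⁸)³
   = 8.37 × 10⁻⁶ m/s²

8.37 × 10⁻⁶ m/s²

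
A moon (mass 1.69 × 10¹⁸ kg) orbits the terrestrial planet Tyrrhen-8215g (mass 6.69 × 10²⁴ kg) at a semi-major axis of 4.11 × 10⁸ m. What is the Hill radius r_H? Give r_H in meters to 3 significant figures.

1.80 × 10⁶ m

r_H ≈ a (m/3M)^(1/3)
    = (4.11 × 10⁸) × (1.69 × 10¹⁸ / (3 × 6.69 × 10²⁴))^(1/3)
    = 1.80 × 10⁶ m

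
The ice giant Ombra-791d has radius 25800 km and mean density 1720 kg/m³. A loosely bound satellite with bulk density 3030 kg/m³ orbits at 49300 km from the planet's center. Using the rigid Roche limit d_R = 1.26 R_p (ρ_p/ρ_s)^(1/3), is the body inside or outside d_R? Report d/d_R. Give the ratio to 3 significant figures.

d_R = 1.26 × (25800 km) × (1720/3030)^(1/3) = 26920 km
d/d_R = (49300) / (26920) = 1.83
Since d/d_R > 1, the body is outside the Roche limit.

outside; d/d_R ≈ 1.83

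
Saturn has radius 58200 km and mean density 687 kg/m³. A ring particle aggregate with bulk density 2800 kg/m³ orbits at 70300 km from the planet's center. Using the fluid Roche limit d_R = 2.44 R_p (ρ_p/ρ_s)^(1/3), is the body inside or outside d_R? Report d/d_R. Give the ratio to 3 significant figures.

inside; d/d_R ≈ 0.791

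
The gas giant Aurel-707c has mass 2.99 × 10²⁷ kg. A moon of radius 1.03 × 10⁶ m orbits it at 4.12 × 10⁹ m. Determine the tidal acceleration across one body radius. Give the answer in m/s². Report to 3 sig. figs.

Δa = 2GMr/d³
   = 2 × (6.674 × 10⁻¹¹) × (2.99 × 10²⁷) × (1.03 × 10⁶) / (4.12 × 10⁹)³
   = 5.88 × 10⁻⁶ m/s²

5.88 × 10⁻⁶ m/s²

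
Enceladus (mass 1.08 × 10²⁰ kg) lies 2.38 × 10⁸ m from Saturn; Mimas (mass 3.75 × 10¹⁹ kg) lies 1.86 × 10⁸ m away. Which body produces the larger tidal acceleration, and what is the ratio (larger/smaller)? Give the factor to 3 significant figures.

Enceladus, by a factor of ≈ 1.37

The tide-raising term goes as M/d³ (the gradient of a 1/d² field).
Enceladus: (1.08 × 10²⁰) / (2.38 × 10⁸)³ = 8.011 × 10⁻⁶
Mimas: (3.75 × 10¹⁹) / (1.86 × 10⁸)³ = 5.828 × 10⁻⁶
Ratio (larger/smaller) = 1.37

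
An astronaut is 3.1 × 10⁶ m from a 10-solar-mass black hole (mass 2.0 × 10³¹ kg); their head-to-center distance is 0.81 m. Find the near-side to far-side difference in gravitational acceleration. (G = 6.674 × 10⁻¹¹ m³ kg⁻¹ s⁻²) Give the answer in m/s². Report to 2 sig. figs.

1.5 × 10² m/s²

The field gradient is 2GM/d³; across the full diameter 2r the difference is 4GMr/d³.
Δg = 4GMr/d³
   = 4 × (6.674 × 10⁻¹¹) × (2.0 × 10³¹) × (0.81) / (3.1 × 10⁶)³
   = 1.5 × 10² m/s²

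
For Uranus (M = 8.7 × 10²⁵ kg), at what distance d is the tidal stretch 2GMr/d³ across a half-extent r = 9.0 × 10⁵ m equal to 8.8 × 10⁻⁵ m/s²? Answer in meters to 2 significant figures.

2GMr/d³ = a_tidal  ⇒  d = (2GMr / a_tidal)^(1/3)
d = (2 × 6.674×10⁻¹¹ × (8.7 × 10²⁵) × (9.0 × 10⁵) / (8.8 × 10⁻⁵))^(1/3)
  = 4.9 × 10⁸ m

4.9 × 10⁸ m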